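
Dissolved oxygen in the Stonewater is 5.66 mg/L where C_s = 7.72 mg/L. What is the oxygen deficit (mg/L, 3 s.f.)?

D = C_s − C = 7.72 − 5.66 = 2.06 mg/L.

D ≈ 2.06 mg/L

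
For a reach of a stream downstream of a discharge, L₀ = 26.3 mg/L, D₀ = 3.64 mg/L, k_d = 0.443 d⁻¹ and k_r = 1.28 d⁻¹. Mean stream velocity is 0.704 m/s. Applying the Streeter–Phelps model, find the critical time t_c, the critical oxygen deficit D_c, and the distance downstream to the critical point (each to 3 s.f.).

t_c = [1/(k_r−k_d)] ln[(k_r/k_d)(1 − D₀(k_r−k_d)/(k_d L₀))]
= [1/(1.28−0.443)] ln[(1.28/0.443)(1 − 3.64×0.8370/(0.443×26.3))]
= (1/0.8370) ln[2.889 × 0.7385] = 1.195 × ln(2.134) = 1.195 × 0.7579 = 0.9055 d.
D_c = (k_d/k_r) L₀ e^(−k_d t_c) = (0.443/1.28) × 26.3 × e^(−0.443×0.9055) = 0.3461 × 26.3 × 0.6696 = 6.094 mg/L.
x_c = v t_c = 0.704 m/s × 0.9055 d × 86400 s/d = 55080 m ≈ 55.1 km.

t_c ≈ 0.906 d; D_c ≈ 6.09 mg/L; x_c ≈ 55.1 km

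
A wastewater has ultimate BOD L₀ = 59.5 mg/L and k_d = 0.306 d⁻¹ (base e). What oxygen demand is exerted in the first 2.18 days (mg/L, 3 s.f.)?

y_t = L₀(1 − e^(−k_d t)) = 59.5 × (1 − e^(−0.306×2.18))
= 59.5 × (1 − 0.5132) = 59.5 × 0.4868 = 28.96 mg/L.

y ≈ 29.0 mg/L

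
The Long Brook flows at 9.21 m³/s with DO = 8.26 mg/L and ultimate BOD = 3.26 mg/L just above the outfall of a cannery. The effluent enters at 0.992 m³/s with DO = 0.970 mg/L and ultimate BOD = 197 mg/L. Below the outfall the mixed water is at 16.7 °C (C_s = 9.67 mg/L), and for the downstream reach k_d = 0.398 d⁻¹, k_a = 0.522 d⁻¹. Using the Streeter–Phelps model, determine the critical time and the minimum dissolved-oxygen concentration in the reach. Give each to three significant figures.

t_c ≈ 1.94 d; minimum DO ≈ 1.89 mg/L

Mixed DO = (9.21×8.26 + 0.992×0.970)/(9.21+0.992) = 77.04/10.20 = 7.551 mg/L.
Mixed L₀ = (9.21×3.26 + 0.992×197)/(10.20) = 225.4/10.20 = 22.10 mg/L.
Initial deficit D₀ = C_s − DO₀ = 9.67 − 7.551 = 2.119 mg/L.
t_c = (1/0.1240) ln[(0.522/0.398)(1 − 2.119×0.1240/(0.398×22.10))] = 8.065 × ln(1.272) = 1.943 d.
D_c = (0.398/0.522) × 22.10 × e^(−0.398×1.943) = 0.7625 × 22.10 × 0.4615 = 7.777 mg/L.
Minimum DO = 9.67 − 7.777 = 1.893 mg/L.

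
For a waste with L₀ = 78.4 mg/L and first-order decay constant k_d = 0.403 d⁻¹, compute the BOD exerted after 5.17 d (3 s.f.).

y ≈ 68.6 mg/L

y_t = L₀(1 − e^(−k_d t)) = 78.4 × (1 − e^(−0.403×5.17))
= 78.4 × (1 − 0.1245) = 78.4 × 0.8755 = 68.64 mg/L.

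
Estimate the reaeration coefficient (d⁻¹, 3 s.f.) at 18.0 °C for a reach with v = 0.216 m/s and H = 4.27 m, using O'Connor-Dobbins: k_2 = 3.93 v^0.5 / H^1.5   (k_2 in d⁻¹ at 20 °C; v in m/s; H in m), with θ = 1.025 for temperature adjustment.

k_2 ≈ 0.197 d⁻¹

k_2(20) = 3.93 × 0.216^0.5 / 4.27^1.5 = 3.93 × 0.4648 / 8.824 = 0.2070 d⁻¹.
k_2(18.0) = 0.2070 × 1.025^(18.0−20) = 0.2070 × 0.9518 = 0.1970 d⁻¹.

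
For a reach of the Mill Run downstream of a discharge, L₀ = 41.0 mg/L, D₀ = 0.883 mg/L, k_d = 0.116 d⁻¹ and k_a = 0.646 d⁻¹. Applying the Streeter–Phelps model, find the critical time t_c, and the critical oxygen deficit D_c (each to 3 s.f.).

At the critical point dD/dt = 0, so k_d L₀ e^(−k_d t) = k_a D. Substituting D(t) from the Streeter–Phelps equation and solving for t gives
t_c = ln[(k_a/k_d)(1 − D₀(k_a−k_d)/(k_d L₀))] / (k_a−k_d).
Here k_a−k_d = 0.5300 d⁻¹ and 1 − D₀(k_a−k_d)/(k_d L₀) = 1 − 0.883×0.5300/(0.116×41.0) = 0.9016, so
t_c = ln(5.569 × 0.9016) / 0.5300 = 1.614 / 0.5300 = 3.045 d.
L(t_c) = L₀ e^(−k_d t_c) = 41.0 × 0.7025 = 28.80 mg/L, and at the critical point k_a D_c = k_d L, so D_c = (0.116/0.646) × 28.80 = 5.172 mg/L.

t_c ≈ 3.04 d; D_c ≈ 5.17 mg/L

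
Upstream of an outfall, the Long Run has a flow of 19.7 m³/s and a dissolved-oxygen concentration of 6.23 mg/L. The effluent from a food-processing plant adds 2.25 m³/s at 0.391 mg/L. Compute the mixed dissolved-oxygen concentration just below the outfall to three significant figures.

5.63 mg/L

Flow-weighted mixing: C = (Q_r C_r + Q_w C_w)/(Q_r + Q_w)
= (19.7×6.23 + 2.25×0.391)/(19.7 + 2.25) = 123.6/21.95 = 5.631 mg/L.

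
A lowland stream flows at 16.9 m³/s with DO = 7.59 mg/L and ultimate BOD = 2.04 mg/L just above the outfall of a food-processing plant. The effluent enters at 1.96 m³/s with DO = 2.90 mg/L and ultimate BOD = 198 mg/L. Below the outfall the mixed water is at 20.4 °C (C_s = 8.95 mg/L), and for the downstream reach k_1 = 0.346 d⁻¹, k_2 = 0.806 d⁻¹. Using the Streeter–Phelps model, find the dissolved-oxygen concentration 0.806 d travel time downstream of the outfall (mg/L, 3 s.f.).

DO ≈ 4.04 mg/L

Mixed DO = (16.9×7.59 + 1.96×2.90)/(16.9+1.96) = 134.0/18.86 = 7.103 mg/L.
Mixed L₀ = (16.9×2.04 + 1.96×198)/(18.86) = 422.6/18.86 = 22.40 mg/L.
Initial deficit D₀ = C_s − DO₀ = 8.95 − 7.103 = 1.847 mg/L.
D(0.806) = [0.346×22.40/(0.806−0.346)](e^(−0.346×0.806) − e^(−0.806×0.806)) + 1.847 e^(−0.806×0.806)
= 16.85 × (0.7566 − 0.5222) + 1.847 × 0.5222 = 4.915 mg/L.
DO = 8.95 − 4.915 = 4.035 mg/L.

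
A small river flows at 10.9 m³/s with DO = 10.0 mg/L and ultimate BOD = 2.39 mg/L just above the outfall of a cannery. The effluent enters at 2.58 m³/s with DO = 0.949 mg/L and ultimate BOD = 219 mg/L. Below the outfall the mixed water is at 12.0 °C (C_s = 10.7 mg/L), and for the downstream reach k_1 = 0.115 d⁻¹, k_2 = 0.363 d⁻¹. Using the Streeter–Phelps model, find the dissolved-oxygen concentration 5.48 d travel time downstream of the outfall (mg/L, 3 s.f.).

Mixed DO = (10.9×10.0 + 2.58×0.949)/(10.9+2.58) = 111.4/13.48 = 8.268 mg/L.
Mixed L₀ = (10.9×2.39 + 2.58×219)/(13.48) = 591.1/13.48 = 43.85 mg/L.
Initial deficit D₀ = C_s − DO₀ = 10.7 − 8.268 = 2.432 mg/L.
D(5.48) = [0.115×43.85/(0.363−0.115)](e^(−0.115×5.48) − e^(−0.363×5.48)) + 2.432 e^(−0.363×5.48)
= 20.33 × (0.5325 − 0.1368) + 2.432 × 0.1368 = 8.378 mg/L.
DO = 10.7 − 8.378 = 2.322 mg/L.

DO ≈ 2.32 mg/L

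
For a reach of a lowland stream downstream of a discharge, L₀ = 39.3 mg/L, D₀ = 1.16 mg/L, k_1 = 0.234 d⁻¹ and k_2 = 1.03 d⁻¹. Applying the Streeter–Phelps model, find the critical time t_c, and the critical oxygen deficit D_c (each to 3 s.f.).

t_c ≈ 1.73 d; D_c ≈ 5.96 mg/L

With k_2/k_1 = 4.402 and 1 − D₀(k_2−k_1)/(k_1 L₀) = 0.8996,
t_c = ln(4.402 × 0.8996) / (1.03 − 0.234) = ln(3.960) / 0.7960 = 1.376/0.7960 = 1.729 d.
D_c = (k_1/k_2) L₀ e^(−k_1 t_c) = (0.234/1.03) × 39.3 × e^(−0.234×1.729) = 0.2272 × 39.3 × 0.6673 = 5.958 mg/L.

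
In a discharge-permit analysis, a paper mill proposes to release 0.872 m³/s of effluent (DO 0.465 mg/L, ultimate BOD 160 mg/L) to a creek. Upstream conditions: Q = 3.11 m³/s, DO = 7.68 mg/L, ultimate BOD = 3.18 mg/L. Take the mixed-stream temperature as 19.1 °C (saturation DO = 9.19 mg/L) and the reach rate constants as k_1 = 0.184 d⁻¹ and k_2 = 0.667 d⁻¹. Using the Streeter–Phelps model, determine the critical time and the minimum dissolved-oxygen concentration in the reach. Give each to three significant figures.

t_c ≈ 2.16 d; minimum DO ≈ 2.24 mg/L

Mixed DO = (3.11×7.68 + 0.872×0.465)/(3.11+0.872) = 24.29/3.982 = 6.100 mg/L.
Mixed L₀ = (3.11×3.18 + 0.872×160)/(3.982) = 149.4/3.982 = 37.52 mg/L.
Initial deficit D₀ = C_s − DO₀ = 9.19 − 6.100 = 3.090 mg/L.
t_c = (1/0.4830) ln[(0.667/0.184)(1 − 3.090×0.4830/(0.184×37.52))] = 2.070 × ln(2.841) = 2.162 d.
D_c = (0.184/0.667) × 37.52 × e^(−0.184×2.162) = 0.2759 × 37.52 × 0.6718 = 6.953 mg/L.
Minimum DO = 9.19 − 6.953 = 2.237 mg/L.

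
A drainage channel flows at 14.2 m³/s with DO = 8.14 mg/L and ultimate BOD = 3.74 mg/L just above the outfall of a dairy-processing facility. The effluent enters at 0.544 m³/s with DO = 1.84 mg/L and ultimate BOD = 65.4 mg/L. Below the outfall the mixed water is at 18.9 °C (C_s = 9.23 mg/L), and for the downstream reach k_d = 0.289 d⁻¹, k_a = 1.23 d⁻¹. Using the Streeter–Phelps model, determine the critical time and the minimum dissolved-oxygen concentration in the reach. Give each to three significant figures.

t_c ≈ 0.202 d; minimum DO ≈ 7.90 mg/L

Mixed DO = (14.2×8.14 + 0.544×1.84)/(14.2+0.544) = 116.6/14.74 = 7.908 mg/L.
Mixed L₀ = (14.2×3.74 + 0.544×65.4)/(14.74) = 88.69/14.74 = 6.015 mg/L.
Initial deficit D₀ = C_s − DO₀ = 9.23 − 7.908 = 1.322 mg/L.
t_c = (1/0.9410) ln[(1.23/0.289)(1 − 1.322×0.9410/(0.289×6.015))] = 1.063 × ln(1.209) = 0.2019 d.
D_c = (0.289/1.23) × 6.015 × e^(−0.289×0.2019) = 0.2350 × 6.015 × 0.9433 = 1.333 mg/L.
Minimum DO = 9.23 − 1.333 = 7.897 mg/L.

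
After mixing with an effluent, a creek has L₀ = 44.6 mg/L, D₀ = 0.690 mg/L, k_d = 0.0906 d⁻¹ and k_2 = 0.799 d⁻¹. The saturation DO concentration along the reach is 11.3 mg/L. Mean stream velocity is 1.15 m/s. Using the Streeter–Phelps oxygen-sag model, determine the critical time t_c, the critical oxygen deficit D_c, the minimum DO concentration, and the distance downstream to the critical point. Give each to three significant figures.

With k_2/k_d = 8.819 and 1 − D₀(k_2−k_d)/(k_d L₀) = 0.8790,
t_c = ln(8.819 × 0.8790) / (0.799 − 0.0906) = ln(7.752) / 0.7084 = 2.048/0.7084 = 2.891 d.
D_c = (k_d/k_2) L₀ e^(−k_d t_c) = (0.0906/0.799) × 44.6 × e^(−0.0906×2.891) = 0.1134 × 44.6 × 0.7696 = 3.892 mg/L.
Minimum DO = C_s − D_c = 11.3 − 3.892 = 7.408 mg/L.
x_c = v t_c = 1.15 m/s × 2.891 d × 86400 s/d = 287200 m ≈ 287 km.

t_c ≈ 2.89 d; D_c ≈ 3.89 mg/L; min DO ≈ 7.41 mg/L; x_c ≈ 287 km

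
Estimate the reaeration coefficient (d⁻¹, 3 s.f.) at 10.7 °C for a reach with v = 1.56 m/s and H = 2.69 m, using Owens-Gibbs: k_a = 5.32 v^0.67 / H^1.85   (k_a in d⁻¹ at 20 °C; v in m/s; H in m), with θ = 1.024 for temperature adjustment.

k_a ≈ 0.921 d⁻¹

k_a(20) = 5.32 × 1.56^0.67 / 2.69^1.85 = 5.32 × 1.347 / 6.238 = 1.149 d⁻¹.
k_a(10.7) = 1.149 × 1.024^(10.7−20) = 1.149 × 0.8021 = 0.9215 d⁻¹.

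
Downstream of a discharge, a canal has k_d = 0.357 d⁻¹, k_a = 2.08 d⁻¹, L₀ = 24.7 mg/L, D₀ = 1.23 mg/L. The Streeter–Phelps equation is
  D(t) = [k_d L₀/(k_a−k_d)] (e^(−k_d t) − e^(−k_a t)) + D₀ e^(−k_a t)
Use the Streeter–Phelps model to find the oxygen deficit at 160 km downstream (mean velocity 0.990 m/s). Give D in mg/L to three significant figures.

D ≈ 2.55 mg/L

Travel time t = x/v = 160 km / (0.990 m/s) = 160000 m / 0.990 m/s = 161600 s = 1.871 d.
k_d L₀/(k_a−k_d) = 0.357×24.7/(2.08−0.357) = 8.818/1.723 = 5.118 mg/L.
e^(−k_d t) = e^(−0.357×1.871) = 0.5128; e^(−k_a t) = e^(−2.08×1.871) = 0.02043.
D = 5.118 × (0.5128 − 0.02043) + 1.23 × 0.02043 = 2.520 + 0.02513 = 2.545 mg/L.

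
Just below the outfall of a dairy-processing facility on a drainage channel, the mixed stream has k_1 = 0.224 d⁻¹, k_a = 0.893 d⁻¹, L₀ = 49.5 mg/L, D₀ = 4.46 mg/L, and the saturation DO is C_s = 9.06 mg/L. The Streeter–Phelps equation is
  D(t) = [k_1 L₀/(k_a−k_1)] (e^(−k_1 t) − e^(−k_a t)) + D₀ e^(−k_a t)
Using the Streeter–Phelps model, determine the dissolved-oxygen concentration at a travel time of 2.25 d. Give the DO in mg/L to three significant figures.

DO ≈ 0.672 mg/L

k_1 L₀/(k_a−k_1) = 0.224×49.5/(0.893−0.224) = 11.09/0.6690 = 16.57 mg/L.
e^(−k_1 t) = e^(−0.224×2.250) = 0.6041; e^(−k_a t) = e^(−0.893×2.250) = 0.1341.
D = 16.57 × (0.6041 − 0.1341) + 4.46 × 0.1341 = 7.790 + 0.5980 = 8.388 mg/L.
DO = C_s − D = 9.06 − 8.388 = 0.6719 mg/L.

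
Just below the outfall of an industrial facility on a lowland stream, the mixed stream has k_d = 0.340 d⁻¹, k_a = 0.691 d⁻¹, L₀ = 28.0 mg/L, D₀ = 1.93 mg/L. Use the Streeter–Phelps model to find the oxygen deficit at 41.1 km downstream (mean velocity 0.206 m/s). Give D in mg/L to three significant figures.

Travel time t = x/v = 41.1 km / (0.206 m/s) = 41100 m / 0.206 m/s = 199500 s = 2.309 d.
k_d L₀/(k_a−k_d) = 0.340×28.0/(0.691−0.340) = 9.520/0.3510 = 27.12 mg/L.
e^(−k_d t) = e^(−0.340×2.309) = 0.4561; e^(−k_a t) = e^(−0.691×2.309) = 0.2028.
D = 27.12 × (0.4561 − 0.2028) + 1.93 × 0.2028 = 6.870 + 0.3914 = 7.261 mg/L.

D ≈ 7.26 mg/L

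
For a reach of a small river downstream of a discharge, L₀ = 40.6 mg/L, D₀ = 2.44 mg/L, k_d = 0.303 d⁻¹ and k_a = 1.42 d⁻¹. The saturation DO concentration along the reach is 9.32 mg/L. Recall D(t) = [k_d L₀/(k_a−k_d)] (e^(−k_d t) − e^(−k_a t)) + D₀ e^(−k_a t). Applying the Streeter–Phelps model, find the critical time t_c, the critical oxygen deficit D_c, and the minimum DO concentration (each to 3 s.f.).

t_c ≈ 1.16 d; D_c ≈ 6.10 mg/L; min DO ≈ 3.22 mg/L

t_c = [1/(k_a−k_d)] ln[(k_a/k_d)(1 − D₀(k_a−k_d)/(k_d L₀))]
= [1/(1.42−0.303)] ln[(1.42/0.303)(1 − 2.44×1.117/(0.303×40.6))]
= (1/1.117) ln[4.686 × 0.7784] = 0.8953 × ln(3.648) = 0.8953 × 1.294 = 1.159 d.
D_c = (k_d/k_a) L₀ e^(−k_d t_c) = (0.303/1.42) × 40.6 × e^(−0.303×1.159) = 0.2134 × 40.6 × 0.7039 = 6.098 mg/L.
Minimum DO = C_s − D_c = 9.32 − 6.098 = 3.222 mg/L.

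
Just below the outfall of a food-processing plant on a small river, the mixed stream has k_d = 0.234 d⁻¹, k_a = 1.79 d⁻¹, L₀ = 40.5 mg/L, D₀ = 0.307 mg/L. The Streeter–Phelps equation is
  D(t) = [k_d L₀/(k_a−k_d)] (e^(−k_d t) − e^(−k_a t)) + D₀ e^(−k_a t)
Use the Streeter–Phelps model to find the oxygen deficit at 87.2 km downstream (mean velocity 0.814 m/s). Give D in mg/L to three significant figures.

Travel time t = x/v = 87.2 km / (0.814 m/s) = 87200 m / 0.814 m/s = 107100 s = 1.240 d.
k_d L₀/(k_a−k_d) = 0.234×40.5/(1.79−0.234) = 9.477/1.556 = 6.091 mg/L.
e^(−k_d t) = e^(−0.234×1.240) = 0.7482; e^(−k_a t) = e^(−1.79×1.240) = 0.1087.
D = 6.091 × (0.7482 − 0.1087) + 0.307 × 0.1087 = 3.895 + 0.03336 = 3.928 mg/L.

D ≈ 3.93 mg/L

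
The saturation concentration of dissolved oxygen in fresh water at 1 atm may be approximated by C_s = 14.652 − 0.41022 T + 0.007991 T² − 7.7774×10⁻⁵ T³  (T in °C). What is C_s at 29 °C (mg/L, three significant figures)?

C_s ≈ 7.58 mg/L

C_s = 14.652 − 0.41022×29 + 0.007991×29² − 7.7774×10⁻⁵×29³ = 7.579 mg/L.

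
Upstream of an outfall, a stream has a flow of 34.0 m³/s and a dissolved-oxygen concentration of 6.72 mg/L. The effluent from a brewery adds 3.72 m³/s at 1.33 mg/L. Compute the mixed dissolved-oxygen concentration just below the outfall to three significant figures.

Flow-weighted mixing: C = (Q_r C_r + Q_w C_w)/(Q_r + Q_w)
= (34.0×6.72 + 3.72×1.33)/(34.0 + 3.72) = 233.4/37.72 = 6.188 mg/L.

6.19 mg/L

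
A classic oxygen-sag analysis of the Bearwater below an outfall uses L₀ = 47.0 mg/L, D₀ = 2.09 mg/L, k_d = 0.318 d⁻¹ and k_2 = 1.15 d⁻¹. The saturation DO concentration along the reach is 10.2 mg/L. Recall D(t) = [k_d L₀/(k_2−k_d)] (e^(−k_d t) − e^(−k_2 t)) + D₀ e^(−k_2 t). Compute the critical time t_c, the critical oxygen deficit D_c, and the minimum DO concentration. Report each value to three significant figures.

With k_2/k_d = 3.616 and 1 − D₀(k_2−k_d)/(k_d L₀) = 0.8837,
t_c = ln(3.616 × 0.8837) / (1.15 − 0.318) = ln(3.196) / 0.8320 = 1.162/0.8320 = 1.396 d.
D_c = (k_d/k_2) L₀ e^(−k_d t_c) = (0.318/1.15) × 47.0 × e^(−0.318×1.396) = 0.2765 × 47.0 × 0.6414 = 8.336 mg/L.
Minimum DO = C_s − D_c = 10.2 − 8.336 = 1.864 mg/L.

t_c ≈ 1.40 d; D_c ≈ 8.34 mg/L; min DO ≈ 1.86 mg/L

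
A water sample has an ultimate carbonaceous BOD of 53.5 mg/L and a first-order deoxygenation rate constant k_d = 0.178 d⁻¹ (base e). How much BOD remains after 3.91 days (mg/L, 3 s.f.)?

L_t = L₀ e^(−k_d t) = 53.5 × e^(−0.178×3.91) = 53.5 × 0.4986 = 26.67 mg/L.

L ≈ 26.7 mg/L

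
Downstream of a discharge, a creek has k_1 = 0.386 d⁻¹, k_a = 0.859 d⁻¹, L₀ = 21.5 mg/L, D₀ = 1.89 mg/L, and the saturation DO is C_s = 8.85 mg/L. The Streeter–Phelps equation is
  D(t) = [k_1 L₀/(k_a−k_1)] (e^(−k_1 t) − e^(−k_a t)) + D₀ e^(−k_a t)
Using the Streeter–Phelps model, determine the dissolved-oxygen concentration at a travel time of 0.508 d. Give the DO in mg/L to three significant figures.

k_1 L₀/(k_a−k_1) = 0.386×21.5/(0.859−0.386) = 8.299/0.4730 = 17.55 mg/L.
e^(−k_1 t) = e^(−0.386×0.5080) = 0.8219; e^(−k_a t) = e^(−0.859×0.5080) = 0.6464.
D = 17.55 × (0.8219 − 0.6464) + 1.89 × 0.6464 = 3.080 + 1.222 = 4.302 mg/L.
DO = C_s − D = 8.85 − 4.302 = 4.548 mg/L.

DO ≈ 4.55 mg/L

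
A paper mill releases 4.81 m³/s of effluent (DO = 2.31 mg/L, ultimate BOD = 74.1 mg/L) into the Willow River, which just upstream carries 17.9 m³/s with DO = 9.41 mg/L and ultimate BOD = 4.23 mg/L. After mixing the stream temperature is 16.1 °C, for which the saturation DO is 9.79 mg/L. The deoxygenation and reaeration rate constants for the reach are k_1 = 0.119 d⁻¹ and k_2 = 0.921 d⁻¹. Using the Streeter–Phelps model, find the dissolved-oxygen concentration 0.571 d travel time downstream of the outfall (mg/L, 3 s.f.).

DO ≈ 7.71 mg/L

Mixed DO = (17.9×9.41 + 4.81×2.31)/(17.9+4.81) = 179.6/22.71 = 7.906 mg/L.
Mixed L₀ = (17.9×4.23 + 4.81×74.1)/(22.71) = 432.1/22.71 = 19.03 mg/L.
Initial deficit D₀ = C_s − DO₀ = 9.79 − 7.906 = 1.884 mg/L.
D(0.571) = [0.119×19.03/(0.921−0.119)](e^(−0.119×0.571) − e^(−0.921×0.571)) + 1.884 e^(−0.921×0.571)
= 2.823 × (0.9343 − 0.5910) + 1.884 × 0.5910 = 2.083 mg/L.
DO = 9.79 − 2.083 = 7.707 mg/L.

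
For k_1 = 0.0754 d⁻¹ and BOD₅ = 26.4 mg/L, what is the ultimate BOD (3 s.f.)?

BOD₅ = L₀(1 − e^(−5k_1)) ⇒ L₀ = BOD₅ / (1 − e^(−5×0.0754))
= 26.4 / (1 − 0.6859) = 26.4 / 0.3141 = 84.05 mg/L.

L₀ ≈ 84.1 mg/L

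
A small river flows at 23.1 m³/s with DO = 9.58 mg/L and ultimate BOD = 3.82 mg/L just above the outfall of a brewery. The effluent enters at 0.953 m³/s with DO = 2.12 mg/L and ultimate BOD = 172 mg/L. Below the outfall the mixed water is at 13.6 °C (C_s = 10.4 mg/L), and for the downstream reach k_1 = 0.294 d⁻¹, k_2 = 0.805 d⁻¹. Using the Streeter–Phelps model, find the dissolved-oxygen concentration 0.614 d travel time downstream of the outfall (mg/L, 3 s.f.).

Mixed DO = (23.1×9.58 + 0.953×2.12)/(23.1+0.953) = 223.3/24.05 = 9.284 mg/L.
Mixed L₀ = (23.1×3.82 + 0.953×172)/(24.05) = 252.2/24.05 = 10.48 mg/L.
Initial deficit D₀ = C_s − DO₀ = 10.4 − 9.284 = 1.116 mg/L.
D(0.614) = [0.294×10.48/(0.805−0.294)](e^(−0.294×0.614) − e^(−0.805×0.614)) + 1.116 e^(−0.805×0.614)
= 6.032 × (0.8348 − 0.6100) + 1.116 × 0.6100 = 2.037 mg/L.
DO = 10.4 − 2.037 = 8.363 mg/L.

DO ≈ 8.36 mg/L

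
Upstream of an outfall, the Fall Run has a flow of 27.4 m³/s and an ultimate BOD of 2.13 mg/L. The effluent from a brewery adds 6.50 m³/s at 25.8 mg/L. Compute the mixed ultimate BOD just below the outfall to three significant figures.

6.67 mg/L

Flow-weighted mixing: C = (Q_r C_r + Q_w C_w)/(Q_r + Q_w)
= (27.4×2.13 + 6.50×25.8)/(27.4 + 6.50) = 226.1/33.90 = 6.668 mg/L.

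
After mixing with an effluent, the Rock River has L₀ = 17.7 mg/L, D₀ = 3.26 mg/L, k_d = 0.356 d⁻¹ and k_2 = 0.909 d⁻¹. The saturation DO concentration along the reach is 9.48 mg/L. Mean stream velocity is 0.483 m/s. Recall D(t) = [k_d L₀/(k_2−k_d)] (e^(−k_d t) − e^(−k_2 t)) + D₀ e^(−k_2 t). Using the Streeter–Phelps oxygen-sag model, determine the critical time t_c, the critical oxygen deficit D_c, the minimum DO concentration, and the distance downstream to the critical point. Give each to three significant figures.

t_c = [1/(k_2−k_d)] ln[(k_2/k_d)(1 − D₀(k_2−k_d)/(k_d L₀))]
= [1/(0.909−0.356)] ln[(0.909/0.356)(1 − 3.26×0.5530/(0.356×17.7))]
= (1/0.5530) ln[2.553 × 0.7139] = 1.808 × ln(1.823) = 1.808 × 0.6004 = 1.086 d.
L(t_c) = L₀ e^(−k_d t_c) = 17.7 × 0.6794 = 12.03 mg/L, and at the critical point k_2 D_c = k_d L, so D_c = (0.356/0.909) × 12.03 = 4.710 mg/L.
Minimum DO = C_s − D_c = 9.48 − 4.710 = 4.770 mg/L.
x_c = v t_c = 0.483 m/s × 1.086 d × 86400 s/d = 45310 m ≈ 45.3 km.

t_c ≈ 1.09 d; D_c ≈ 4.71 mg/L; min DO ≈ 4.77 mg/L; x_c ≈ 45.3 km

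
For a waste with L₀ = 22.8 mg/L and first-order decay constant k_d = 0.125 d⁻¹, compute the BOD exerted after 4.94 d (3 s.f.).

y ≈ 10.5 mg/L

y_t = L₀(1 − e^(−k_d t)) = 22.8 × (1 − e^(−0.125×4.94))
= 22.8 × (1 − 0.5393) = 22.8 × 0.4607 = 10.50 mg/L.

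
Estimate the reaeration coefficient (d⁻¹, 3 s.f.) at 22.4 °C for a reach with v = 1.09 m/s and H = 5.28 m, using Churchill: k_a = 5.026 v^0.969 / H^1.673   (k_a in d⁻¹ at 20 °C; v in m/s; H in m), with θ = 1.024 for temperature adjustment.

k_a ≈ 0.357 d⁻¹

k_a(20) = 5.026 × 1.09^0.969 / 5.28^1.673 = 5.026 × 1.087 / 16.18 = 0.3377 d⁻¹.
k_a(22.4) = 0.3377 × 1.024^(22.4−20) = 0.3377 × 1.059 = 0.3575 d⁻¹.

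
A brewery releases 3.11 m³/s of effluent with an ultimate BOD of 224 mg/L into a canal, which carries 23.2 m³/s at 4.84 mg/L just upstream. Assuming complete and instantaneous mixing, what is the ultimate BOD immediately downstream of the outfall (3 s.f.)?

Flow-weighted mixing: C = (Q_r C_r + Q_w C_w)/(Q_r + Q_w)
= (23.2×4.84 + 3.11×224)/(23.2 + 3.11) = 808.9/26.31 = 30.75 mg/L.

30.7 mg/L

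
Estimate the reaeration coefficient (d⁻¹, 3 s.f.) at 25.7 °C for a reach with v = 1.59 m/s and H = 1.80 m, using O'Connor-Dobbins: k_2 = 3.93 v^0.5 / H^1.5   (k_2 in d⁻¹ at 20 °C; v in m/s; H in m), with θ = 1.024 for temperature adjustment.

k_2 ≈ 2.35 d⁻¹

k_2(20) = 3.93 × 1.59^0.5 / 1.80^1.5 = 3.93 × 1.261 / 2.415 = 2.052 d⁻¹.
k_2(25.7) = 2.052 × 1.024^(25.7−20) = 2.052 × 1.145 = 2.349 d⁻¹.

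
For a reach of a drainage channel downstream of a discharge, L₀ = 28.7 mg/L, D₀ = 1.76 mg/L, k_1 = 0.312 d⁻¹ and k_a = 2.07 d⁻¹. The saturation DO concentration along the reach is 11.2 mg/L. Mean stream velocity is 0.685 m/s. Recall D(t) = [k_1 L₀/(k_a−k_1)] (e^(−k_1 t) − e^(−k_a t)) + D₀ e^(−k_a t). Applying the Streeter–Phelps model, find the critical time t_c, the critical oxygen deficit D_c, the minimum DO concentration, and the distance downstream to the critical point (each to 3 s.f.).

With k_a/k_1 = 6.635 and 1 − D₀(k_a−k_1)/(k_1 L₀) = 0.6545,
t_c = ln(6.635 × 0.6545) / (2.07 − 0.312) = ln(4.342) / 1.758 = 1.468/1.758 = 0.8352 d.
L(t_c) = L₀ e^(−k_1 t_c) = 28.7 × 0.7706 = 22.12 mg/L, and at the critical point k_a D_c = k_1 L, so D_c = (0.312/2.07) × 22.12 = 3.333 mg/L.
Minimum DO = C_s − D_c = 11.2 − 3.333 = 7.867 mg/L.
x_c = v t_c = 0.685 m/s × 0.8352 d × 86400 s/d = 49430 m ≈ 49.4 km.

t_c ≈ 0.835 d; D_c ≈ 3.33 mg/L; min DO ≈ 7.87 mg/L; x_c ≈ 49.4 km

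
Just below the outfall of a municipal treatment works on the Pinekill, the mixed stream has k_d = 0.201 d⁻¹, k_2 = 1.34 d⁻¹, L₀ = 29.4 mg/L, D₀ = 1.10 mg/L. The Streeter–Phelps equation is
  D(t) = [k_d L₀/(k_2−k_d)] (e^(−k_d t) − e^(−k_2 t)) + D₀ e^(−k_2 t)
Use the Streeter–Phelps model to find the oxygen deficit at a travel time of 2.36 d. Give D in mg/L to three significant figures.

k_d L₀/(k_2−k_d) = 0.201×29.4/(1.34−0.201) = 5.909/1.139 = 5.188 mg/L.
e^(−k_d t) = e^(−0.201×2.360) = 0.6223; e^(−k_2 t) = e^(−1.34×2.360) = 0.04232.
D = 5.188 × (0.6223 − 0.04232) + 1.10 × 0.04232 = 3.009 + 0.04656 = 3.056 mg/L.

D ≈ 3.06 mg/L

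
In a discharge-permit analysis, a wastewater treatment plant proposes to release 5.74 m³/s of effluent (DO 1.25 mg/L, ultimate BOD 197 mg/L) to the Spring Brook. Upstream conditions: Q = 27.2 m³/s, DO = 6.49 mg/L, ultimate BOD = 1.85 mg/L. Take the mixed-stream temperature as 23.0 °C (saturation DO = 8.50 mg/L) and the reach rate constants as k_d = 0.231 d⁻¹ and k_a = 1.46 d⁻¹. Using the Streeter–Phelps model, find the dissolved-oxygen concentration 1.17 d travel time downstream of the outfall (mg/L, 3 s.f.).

DO ≈ 4.05 mg/L

Mixed DO = (27.2×6.49 + 5.74×1.25)/(27.2+5.74) = 183.7/32.94 = 5.577 mg/L.
Mixed L₀ = (27.2×1.85 + 5.74×197)/(32.94) = 1181/32.94 = 35.86 mg/L.
Initial deficit D₀ = C_s − DO₀ = 8.50 − 5.577 = 2.923 mg/L.
D(1.17) = [0.231×35.86/(1.46−0.231)](e^(−0.231×1.17) − e^(−1.46×1.17)) + 2.923 e^(−1.46×1.17)
= 6.739 × (0.7632 − 0.1812) + 2.923 × 0.1812 = 4.452 mg/L.
DO = 8.50 − 4.452 = 4.048 mg/L.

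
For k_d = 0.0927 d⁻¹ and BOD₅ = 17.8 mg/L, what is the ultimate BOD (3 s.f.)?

BOD₅ = L₀(1 − e^(−5k_d)) ⇒ L₀ = BOD₅ / (1 − e^(−5×0.0927))
= 17.8 / (1 − 0.6291) = 17.8 / 0.3709 = 47.99 mg/L.

L₀ ≈ 48.0 mg/L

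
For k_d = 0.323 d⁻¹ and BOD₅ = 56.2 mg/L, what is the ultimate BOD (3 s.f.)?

BOD₅ = L₀(1 − e^(−5k_d)) ⇒ L₀ = BOD₅ / (1 − e^(−5×0.323))
= 56.2 / (1 − 0.1989) = 56.2 / 0.8011 = 70.15 mg/L.

L₀ ≈ 70.2 mg/L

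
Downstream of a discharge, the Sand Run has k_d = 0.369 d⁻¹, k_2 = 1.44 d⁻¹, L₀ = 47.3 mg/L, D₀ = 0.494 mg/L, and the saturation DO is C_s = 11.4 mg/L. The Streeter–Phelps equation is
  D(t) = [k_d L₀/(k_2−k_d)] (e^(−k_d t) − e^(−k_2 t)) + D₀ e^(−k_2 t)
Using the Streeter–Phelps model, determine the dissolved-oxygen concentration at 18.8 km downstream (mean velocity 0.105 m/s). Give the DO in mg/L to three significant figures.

Travel time t = x/v = 18.8 km / (0.105 m/s) = 18800 m / 0.105 m/s = 179000 s = 2.072 d.
k_d L₀/(k_2−k_d) = 0.369×47.3/(1.44−0.369) = 17.45/1.071 = 16.30 mg/L.
e^(−k_d t) = e^(−0.369×2.072) = 0.4655; e^(−k_2 t) = e^(−1.44×2.072) = 0.05058.
D = 16.30 × (0.4655 − 0.05058) + 0.494 × 0.05058 = 6.761 + 0.02499 = 6.786 mg/L.
DO = C_s − D = 11.4 − 6.786 = 4.614 mg/L.

DO ≈ 4.61 mg/L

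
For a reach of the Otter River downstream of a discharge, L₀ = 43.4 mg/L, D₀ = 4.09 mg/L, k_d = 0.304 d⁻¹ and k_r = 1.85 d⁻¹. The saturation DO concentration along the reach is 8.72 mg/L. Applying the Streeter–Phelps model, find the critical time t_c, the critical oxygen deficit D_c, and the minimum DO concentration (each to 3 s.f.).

t_c ≈ 0.746 d; D_c ≈ 5.68 mg/L; min DO ≈ 3.04 mg/L

With k_r/k_d = 6.086 and 1 − D₀(k_r−k_d)/(k_d L₀) = 0.5207,
t_c = ln(6.086 × 0.5207) / (1.85 − 0.304) = ln(3.169) / 1.546 = 1.153/1.546 = 0.7461 d.
L(t_c) = L₀ e^(−k_d t_c) = 43.4 × 0.7971 = 34.59 mg/L, and at the critical point k_r D_c = k_d L, so D_c = (0.304/1.85) × 34.59 = 5.685 mg/L.
Minimum DO = C_s − D_c = 8.72 − 5.685 = 3.035 mg/L.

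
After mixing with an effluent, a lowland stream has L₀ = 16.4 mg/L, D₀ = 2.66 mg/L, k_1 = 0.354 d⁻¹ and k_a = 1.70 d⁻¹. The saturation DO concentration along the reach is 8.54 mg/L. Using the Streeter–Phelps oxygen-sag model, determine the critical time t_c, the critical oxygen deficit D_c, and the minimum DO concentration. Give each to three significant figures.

At the critical point dD/dt = 0, so k_1 L₀ e^(−k_1 t) = k_a D. Substituting D(t) from the Streeter–Phelps equation and solving for t gives
t_c = ln[(k_a/k_1)(1 − D₀(k_a−k_1)/(k_1 L₀))] / (k_a−k_1).
Here k_a−k_1 = 1.346 d⁻¹ and 1 − D₀(k_a−k_1)/(k_1 L₀) = 1 − 2.66×1.346/(0.354×16.4) = 0.3833, so
t_c = ln(4.802 × 0.3833) / 1.346 = 0.6101 / 1.346 = 0.4533 d.
D_c = (k_1/k_a) L₀ e^(−k_1 t_c) = (0.354/1.70) × 16.4 × e^(−0.354×0.4533) = 0.2082 × 16.4 × 0.8517 = 2.909 mg/L.
Minimum DO = C_s − D_c = 8.54 − 2.909 = 5.631 mg/L.

t_c ≈ 0.453 d; D_c ≈ 2.91 mg/L; min DO ≈ 5.63 mg/L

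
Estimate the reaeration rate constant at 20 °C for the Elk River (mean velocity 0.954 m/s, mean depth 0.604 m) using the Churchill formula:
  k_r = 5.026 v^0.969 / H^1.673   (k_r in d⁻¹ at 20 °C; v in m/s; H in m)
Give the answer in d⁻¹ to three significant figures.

k_r ≈ 11.2 d⁻¹

k_r = 5.026 × 0.954^0.969 / 0.604^1.673 = 5.026 × 0.9554 / 0.4302 = 11.16 d⁻¹.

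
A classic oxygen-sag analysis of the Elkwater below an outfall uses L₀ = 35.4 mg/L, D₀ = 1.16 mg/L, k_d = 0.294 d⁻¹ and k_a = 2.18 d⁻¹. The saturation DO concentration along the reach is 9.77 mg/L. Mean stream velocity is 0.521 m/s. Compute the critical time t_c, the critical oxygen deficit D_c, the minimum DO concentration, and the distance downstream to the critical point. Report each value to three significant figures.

At the critical point dD/dt = 0, so k_d L₀ e^(−k_d t) = k_a D. Substituting D(t) from the Streeter–Phelps equation and solving for t gives
t_c = ln[(k_a/k_d)(1 − D₀(k_a−k_d)/(k_d L₀))] / (k_a−k_d).
Here k_a−k_d = 1.886 d⁻¹ and 1 − D₀(k_a−k_d)/(k_d L₀) = 1 − 1.16×1.886/(0.294×35.4) = 0.7898, so
t_c = ln(7.415 × 0.7898) / 1.886 = 1.768 / 1.886 = 0.9372 d.
D_c = (k_d/k_a) L₀ e^(−k_d t_c) = (0.294/2.18) × 35.4 × e^(−0.294×0.9372) = 0.1349 × 35.4 × 0.7592 = 3.624 mg/L.
Minimum DO = C_s − D_c = 9.77 − 3.624 = 6.146 mg/L.
x_c = v t_c = 0.521 m/s × 0.9372 d × 86400 s/d = 42190 m ≈ 42.2 km.

t_c ≈ 0.937 d; D_c ≈ 3.62 mg/L; min DO ≈ 6.15 mg/L; x_c ≈ 42.2 km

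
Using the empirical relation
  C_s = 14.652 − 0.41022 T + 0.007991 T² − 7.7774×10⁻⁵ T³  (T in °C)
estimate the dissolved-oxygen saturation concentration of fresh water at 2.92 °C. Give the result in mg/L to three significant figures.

C_s ≈ 13.5 mg/L

C_s = 14.652 − 0.41022×2.92 + 0.007991×2.92² − 7.7774×10⁻⁵×2.92³ = 13.52 mg/L.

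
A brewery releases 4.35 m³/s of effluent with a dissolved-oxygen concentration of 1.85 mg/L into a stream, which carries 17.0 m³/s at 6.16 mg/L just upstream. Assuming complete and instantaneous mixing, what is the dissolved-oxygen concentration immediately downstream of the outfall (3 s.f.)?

Flow-weighted mixing: C = (Q_r C_r + Q_w C_w)/(Q_r + Q_w)
= (17.0×6.16 + 4.35×1.85)/(17.0 + 4.35) = 112.8/21.35 = 5.282 mg/L.

5.28 mg/L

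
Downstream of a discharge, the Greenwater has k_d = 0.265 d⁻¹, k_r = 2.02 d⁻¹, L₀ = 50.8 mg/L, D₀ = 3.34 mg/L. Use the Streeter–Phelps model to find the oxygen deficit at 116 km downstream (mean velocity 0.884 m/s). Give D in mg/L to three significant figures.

Travel time t = x/v = 116 km / (0.884 m/s) = 116000 m / 0.884 m/s = 131200 s = 1.519 d.
k_d L₀/(k_r−k_d) = 0.265×50.8/(2.02−0.265) = 13.46/1.755 = 7.671 mg/L.
e^(−k_d t) = e^(−0.265×1.519) = 0.6687; e^(−k_r t) = e^(−2.02×1.519) = 0.04652.
D = 7.671 × (0.6687 − 0.04652) + 3.34 × 0.04652 = 4.772 + 0.1554 = 4.928 mg/L.

D ≈ 4.93 mg/L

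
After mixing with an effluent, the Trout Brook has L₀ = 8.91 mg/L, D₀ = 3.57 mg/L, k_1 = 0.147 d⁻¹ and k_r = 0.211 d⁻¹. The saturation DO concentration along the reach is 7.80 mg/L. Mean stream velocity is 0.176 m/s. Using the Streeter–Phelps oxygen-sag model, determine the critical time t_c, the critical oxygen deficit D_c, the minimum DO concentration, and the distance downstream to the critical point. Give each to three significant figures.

t_c ≈ 2.65 d; D_c ≈ 4.20 mg/L; min DO ≈ 3.60 mg/L; x_c ≈ 40.3 km

t_c = [1/(k_r−k_1)] ln[(k_r/k_1)(1 − D₀(k_r−k_1)/(k_1 L₀))]
= [1/(0.211−0.147)] ln[(0.211/0.147)(1 − 3.57×0.06400/(0.147×8.91))]
= (1/0.06400) ln[1.435 × 0.8256] = 15.62 × ln(1.185) = 15.62 × 0.1697 = 2.652 d.
L(t_c) = L₀ e^(−k_1 t_c) = 8.91 × 0.6772 = 6.034 mg/L, and at the critical point k_r D_c = k_1 L, so D_c = (0.147/0.211) × 6.034 = 4.203 mg/L.
Minimum DO = C_s − D_c = 7.80 − 4.203 = 3.597 mg/L.
x_c = v t_c = 0.176 m/s × 2.652 d × 86400 s/d = 40330 m ≈ 40.3 km.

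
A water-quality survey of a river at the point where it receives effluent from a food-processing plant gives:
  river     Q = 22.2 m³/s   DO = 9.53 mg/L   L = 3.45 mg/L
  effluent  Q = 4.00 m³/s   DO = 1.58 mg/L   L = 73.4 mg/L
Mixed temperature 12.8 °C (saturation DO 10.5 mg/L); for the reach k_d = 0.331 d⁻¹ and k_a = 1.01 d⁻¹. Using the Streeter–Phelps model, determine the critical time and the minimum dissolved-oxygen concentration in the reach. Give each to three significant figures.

Mixed DO = (22.2×9.53 + 4.00×1.58)/(22.2+4.00) = 217.9/26.20 = 8.316 mg/L.
Mixed L₀ = (22.2×3.45 + 4.00×73.4)/(26.20) = 370.2/26.20 = 14.13 mg/L.
Initial deficit D₀ = C_s − DO₀ = 10.5 − 8.316 = 2.184 mg/L.
t_c = (1/0.6790) ln[(1.01/0.331)(1 − 2.184×0.6790/(0.331×14.13))] = 1.473 × ln(2.084) = 1.081 d.
D_c = (0.331/1.01) × 14.13 × e^(−0.331×1.081) = 0.3277 × 14.13 × 0.6991 = 3.237 mg/L.
Minimum DO = 10.5 − 3.237 = 7.263 mg/L.

t_c ≈ 1.08 d; minimum DO ≈ 7.26 mg/L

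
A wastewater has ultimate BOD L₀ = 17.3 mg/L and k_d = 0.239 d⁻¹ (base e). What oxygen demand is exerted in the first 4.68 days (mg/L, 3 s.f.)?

y ≈ 11.6 mg/L

y_t = L₀(1 − e^(−k_d t)) = 17.3 × (1 − e^(−0.239×4.68))
= 17.3 × (1 − 0.3268) = 17.3 × 0.6732 = 11.65 mg/L.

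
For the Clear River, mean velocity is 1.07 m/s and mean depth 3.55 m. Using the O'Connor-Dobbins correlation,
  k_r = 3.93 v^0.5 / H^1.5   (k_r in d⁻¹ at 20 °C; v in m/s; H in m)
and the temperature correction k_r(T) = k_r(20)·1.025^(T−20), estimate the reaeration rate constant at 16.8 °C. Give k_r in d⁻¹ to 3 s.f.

k_r(20) = 3.93 × 1.07^0.5 / 3.55^1.5 = 3.93 × 1.034 / 6.689 = 0.6078 d⁻¹.
k_r(16.8) = 0.6078 × 1.025^(16.8−20) = 0.6078 × 0.9240 = 0.5616 d⁻¹.

k_r ≈ 0.562 d⁻¹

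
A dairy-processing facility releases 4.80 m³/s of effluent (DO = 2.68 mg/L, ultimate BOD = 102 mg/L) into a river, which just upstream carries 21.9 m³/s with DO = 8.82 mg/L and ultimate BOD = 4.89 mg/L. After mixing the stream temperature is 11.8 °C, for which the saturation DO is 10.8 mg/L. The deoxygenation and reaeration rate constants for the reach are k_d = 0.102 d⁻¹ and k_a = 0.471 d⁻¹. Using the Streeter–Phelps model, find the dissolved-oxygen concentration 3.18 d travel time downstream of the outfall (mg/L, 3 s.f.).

Mixed DO = (21.9×8.82 + 4.80×2.68)/(21.9+4.80) = 206.0/26.70 = 7.716 mg/L.
Mixed L₀ = (21.9×4.89 + 4.80×102)/(26.70) = 596.7/26.70 = 22.35 mg/L.
Initial deficit D₀ = C_s − DO₀ = 10.8 − 7.716 = 3.084 mg/L.
D(3.18) = [0.102×22.35/(0.471−0.102)](e^(−0.102×3.18) − e^(−0.471×3.18)) + 3.084 e^(−0.471×3.18)
= 6.177 × (0.7230 − 0.2236) + 3.084 × 0.2236 = 3.774 mg/L.
DO = 10.8 − 3.774 = 7.026 mg/L.

DO ≈ 7.03 mg/L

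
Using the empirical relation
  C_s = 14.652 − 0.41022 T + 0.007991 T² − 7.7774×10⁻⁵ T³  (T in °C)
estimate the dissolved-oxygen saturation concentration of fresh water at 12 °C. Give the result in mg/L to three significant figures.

C_s = 14.652 − 0.41022×12 + 0.007991×12² − 7.7774×10⁻⁵×12³ = 10.75 mg/L.

C_s ≈ 10.7 mg/L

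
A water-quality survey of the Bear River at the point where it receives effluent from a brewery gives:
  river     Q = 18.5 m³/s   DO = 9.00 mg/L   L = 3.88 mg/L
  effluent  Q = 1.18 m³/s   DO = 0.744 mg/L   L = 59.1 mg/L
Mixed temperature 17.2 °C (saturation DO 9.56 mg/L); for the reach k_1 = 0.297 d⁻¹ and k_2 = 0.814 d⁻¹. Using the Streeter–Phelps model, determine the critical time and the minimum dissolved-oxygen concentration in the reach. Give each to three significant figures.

Mixed DO = (18.5×9.00 + 1.18×0.744)/(18.5+1.18) = 167.4/19.68 = 8.505 mg/L.
Mixed L₀ = (18.5×3.88 + 1.18×59.1)/(19.68) = 141.5/19.68 = 7.191 mg/L.
Initial deficit D₀ = C_s − DO₀ = 9.56 − 8.505 = 1.055 mg/L.
t_c = (1/0.5170) ln[(0.814/0.297)(1 − 1.055×0.5170/(0.297×7.191))] = 1.934 × ln(2.041) = 1.380 d.
D_c = (0.297/0.814) × 7.191 × e^(−0.297×1.380) = 0.3649 × 7.191 × 0.6638 = 1.742 mg/L.
Minimum DO = 9.56 − 1.742 = 7.818 mg/L.

t_c ≈ 1.38 d; minimum DO ≈ 7.82 mg/L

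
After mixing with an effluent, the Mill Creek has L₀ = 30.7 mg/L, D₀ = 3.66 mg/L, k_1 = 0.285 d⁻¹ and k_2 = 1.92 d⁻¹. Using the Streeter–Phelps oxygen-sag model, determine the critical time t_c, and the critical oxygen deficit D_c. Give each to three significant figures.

At the critical point dD/dt = 0, so k_1 L₀ e^(−k_1 t) = k_2 D. Substituting D(t) from the Streeter–Phelps equation and solving for t gives
t_c = ln[(k_2/k_1)(1 − D₀(k_2−k_1)/(k_1 L₀))] / (k_2−k_1).
Here k_2−k_1 = 1.635 d⁻¹ and 1 − D₀(k_2−k_1)/(k_1 L₀) = 1 − 3.66×1.635/(0.285×30.7) = 0.3161, so
t_c = ln(6.737 × 0.3161) / 1.635 = 0.7558 / 1.635 = 0.4623 d.
L(t_c) = L₀ e^(−k_1 t_c) = 30.7 × 0.8766 = 26.91 mg/L, and at the critical point k_2 D_c = k_1 L, so D_c = (0.285/1.92) × 26.91 = 3.995 mg/L.

t_c ≈ 0.462 d; D_c ≈ 3.99 mg/L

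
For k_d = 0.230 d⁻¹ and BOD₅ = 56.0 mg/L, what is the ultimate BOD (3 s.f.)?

BOD₅ = L₀(1 − e^(−5k_d)) ⇒ L₀ = BOD₅ / (1 − e^(−5×0.230))
= 56.0 / (1 − 0.3166) = 56.0 / 0.6834 = 81.95 mg/L.

L₀ ≈ 81.9 mg/L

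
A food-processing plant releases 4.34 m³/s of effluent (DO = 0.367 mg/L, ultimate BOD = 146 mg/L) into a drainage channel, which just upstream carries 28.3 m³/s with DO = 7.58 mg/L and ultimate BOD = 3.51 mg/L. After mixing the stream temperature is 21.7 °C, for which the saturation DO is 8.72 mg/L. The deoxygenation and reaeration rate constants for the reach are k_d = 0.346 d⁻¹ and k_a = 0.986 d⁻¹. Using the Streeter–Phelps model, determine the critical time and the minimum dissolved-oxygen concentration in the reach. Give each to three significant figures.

t_c ≈ 1.34 d; minimum DO ≈ 3.76 mg/L

Mixed DO = (28.3×7.58 + 4.34×0.367)/(28.3+4.34) = 216.1/32.64 = 6.621 mg/L.
Mixed L₀ = (28.3×3.51 + 4.34×146)/(32.64) = 733.0/32.64 = 22.46 mg/L.
Initial deficit D₀ = C_s − DO₀ = 8.72 − 6.621 = 2.099 mg/L.
t_c = (1/0.6400) ln[(0.986/0.346)(1 − 2.099×0.6400/(0.346×22.46))] = 1.562 × ln(2.357) = 1.340 d.
D_c = (0.346/0.986) × 22.46 × e^(−0.346×1.340) = 0.3509 × 22.46 × 0.6291 = 4.957 mg/L.
Minimum DO = 8.72 − 4.957 = 3.763 mg/L.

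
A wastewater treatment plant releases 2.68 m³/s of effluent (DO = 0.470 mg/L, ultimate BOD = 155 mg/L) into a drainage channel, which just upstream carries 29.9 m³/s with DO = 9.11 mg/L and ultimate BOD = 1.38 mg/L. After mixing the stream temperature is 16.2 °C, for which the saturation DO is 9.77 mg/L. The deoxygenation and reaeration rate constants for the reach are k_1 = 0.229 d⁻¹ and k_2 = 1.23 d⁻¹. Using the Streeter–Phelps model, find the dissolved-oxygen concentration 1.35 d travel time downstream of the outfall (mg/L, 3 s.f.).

Mixed DO = (29.9×9.11 + 2.68×0.470)/(29.9+2.68) = 273.6/32.58 = 8.399 mg/L.
Mixed L₀ = (29.9×1.38 + 2.68×155)/(32.58) = 456.7/32.58 = 14.02 mg/L.
Initial deficit D₀ = C_s − DO₀ = 9.77 − 8.399 = 1.371 mg/L.
D(1.35) = [0.229×14.02/(1.23−0.229)](e^(−0.229×1.35) − e^(−1.23×1.35)) + 1.371 e^(−1.23×1.35)
= 3.207 × (0.7341 − 0.1900) + 1.371 × 0.1900 = 2.005 mg/L.
DO = 9.77 − 2.005 = 7.765 mg/L.

DO ≈ 7.77 mg/L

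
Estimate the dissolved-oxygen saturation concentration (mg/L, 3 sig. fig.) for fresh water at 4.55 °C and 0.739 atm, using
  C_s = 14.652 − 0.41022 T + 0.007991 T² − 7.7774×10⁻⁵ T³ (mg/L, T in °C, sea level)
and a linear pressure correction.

At sea level: C_s = 14.652 − 0.41022×4.55 + 0.007991×4.55² − 7.7774×10⁻⁵×4.55³ = 12.94 mg/L.
Pressure correction: C_s' = 12.94 × 0.739 = 9.565 mg/L.

C_s ≈ 9.57 mg/L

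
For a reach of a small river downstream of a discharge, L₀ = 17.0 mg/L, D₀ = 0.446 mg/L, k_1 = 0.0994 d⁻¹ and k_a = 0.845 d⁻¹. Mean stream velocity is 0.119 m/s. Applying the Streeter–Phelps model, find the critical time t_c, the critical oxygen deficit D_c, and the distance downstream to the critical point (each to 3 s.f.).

t_c = [1/(k_a−k_1)] ln[(k_a/k_1)(1 − D₀(k_a−k_1)/(k_1 L₀))]
= [1/(0.845−0.0994)] ln[(0.845/0.0994)(1 − 0.446×0.7456/(0.0994×17.0))]
= (1/0.7456) ln[8.501 × 0.8032] = 1.341 × ln(6.828) = 1.341 × 1.921 = 2.577 d.
D_c = (k_1/k_a) L₀ e^(−k_1 t_c) = (0.0994/0.845) × 17.0 × e^(−0.0994×2.577) = 0.1176 × 17.0 × 0.7741 = 1.548 mg/L.
x_c = v t_c = 0.119 m/s × 2.577 d × 86400 s/d = 26490 m ≈ 26.5 km.

t_c ≈ 2.58 d; D_c ≈ 1.55 mg/L; x_c ≈ 26.5 km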